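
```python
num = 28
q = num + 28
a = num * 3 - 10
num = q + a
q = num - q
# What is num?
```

Trace:
`num = 28` → num = 28
`q = num + 28` → q = 56
`a = num * 3 - 10` → a = 74
`num = q + a` → num = 130
`q = num - q` → q = 74
So num = 130

Answer: 130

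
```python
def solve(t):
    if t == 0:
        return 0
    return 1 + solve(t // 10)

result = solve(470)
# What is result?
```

Count of digits of 470: 3

Answer: 3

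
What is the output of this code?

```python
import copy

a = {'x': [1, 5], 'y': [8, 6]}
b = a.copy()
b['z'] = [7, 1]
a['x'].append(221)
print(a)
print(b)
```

Key concept: shallow copy of dict with mutable values.
Step by step:
`a = {'x': [1, 5], 'y': [8, 6]}` → a = {'x': [1, 5], 'y': [8, 6]}
`b = a.copy()` → b = {'x': [1, 5], 'y': [8, 6]}
`b['z'] = [7, 1]` → b = {'x': [1, 5], 'y': [8, 6], 'z': [7, 1]}
`a['x'].append(221)` → a = {'x': [1, 5, 221], 'y': [8, 6]}; b = {'x': [1, 5, 221], 'y': [8, 6], 'z': [7, 1]}
`print(a)` → prints {'x': [1, 5, 221], 'y': [8, 6]}
`print(b)` → prints {'x': [1, 5, 221], 'y': [8, 6], 'z': [7, 1]}

Answer:
{'x': [1, 5, 221], 'y': [8, 6]}
{'x': [1, 5, 221], 'y': [8, 6], 'z': [7, 1]}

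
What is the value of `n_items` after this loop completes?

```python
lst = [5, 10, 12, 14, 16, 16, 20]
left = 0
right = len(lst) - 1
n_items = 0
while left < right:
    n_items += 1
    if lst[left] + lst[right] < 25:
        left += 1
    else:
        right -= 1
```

Steps to find pair summing to 25
`n_items` takes the values: 0 → 1 → 2 → 3 → 4 → 5 → 6

Answer: 6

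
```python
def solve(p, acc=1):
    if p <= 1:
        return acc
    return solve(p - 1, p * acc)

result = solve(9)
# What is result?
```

Accumulator trace (n, acc): (9, 1) -> (8, 9) -> (7, 72) -> (6, 504) -> (5, 3024) -> (4, 15120) -> (3, 60480) -> (2, 181440) -> (1, 362880) -> return 362880

Answer: 362880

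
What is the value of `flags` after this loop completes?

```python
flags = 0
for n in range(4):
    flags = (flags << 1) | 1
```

Build 4 consecutive 1-bits: 0b1111
`flags` takes the values: 0 → 1 → 3 → 7 → 15

Answer: 15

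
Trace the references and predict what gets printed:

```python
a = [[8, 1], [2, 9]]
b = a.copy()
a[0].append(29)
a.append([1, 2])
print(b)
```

Key concept: shallow copy with nested lists.
Step by step:
`a = [[8, 1], [2, 9]]` → a = [[8, 1], [2, 9]]
`b = a.copy()` → b = [[8, 1], [2, 9]]
`a[0].append(29)` → a = [[8, 1, 29], [2, 9]]; b = [[8, 1, 29], [2, 9]]
`a.append([1, 2])` → a = [[8, 1, 29], [2, 9], [1, 2]]
`print(b)` → prints [[8, 1, 29], [2, 9]]

Answer: [[8, 1, 29], [2, 9]]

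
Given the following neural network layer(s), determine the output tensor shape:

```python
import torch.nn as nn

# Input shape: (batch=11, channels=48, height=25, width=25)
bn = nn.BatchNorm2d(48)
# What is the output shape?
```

Input: (11, 48, 25, 25) -> Output: (11, 48, 25, 25)

Answer: (11, 48, 25, 25)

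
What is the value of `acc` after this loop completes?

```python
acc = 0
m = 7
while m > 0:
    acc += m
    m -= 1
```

Sum 7 down to 1
`acc` takes the values: 0 → 7 → 13 → 18 → 22 → 25 → 27 → 28

Answer: 28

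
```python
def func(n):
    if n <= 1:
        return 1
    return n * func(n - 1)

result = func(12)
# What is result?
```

func(12) = 12 * 11 * 10 * 9 * 8 * 7 * 6 * 5 * 4 * 3 * 2 * 1 = 479001600

Answer: 479001600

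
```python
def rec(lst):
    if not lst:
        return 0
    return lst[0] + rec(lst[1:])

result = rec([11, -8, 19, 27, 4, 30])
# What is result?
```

11 + (-8) + 19 + 27 + 4 + 30 + 0 = 83

Answer: 83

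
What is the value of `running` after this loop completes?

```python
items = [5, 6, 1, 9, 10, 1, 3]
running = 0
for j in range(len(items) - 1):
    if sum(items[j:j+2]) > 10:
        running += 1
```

Count windows with sum > 10
`running` takes the values: 0 → 1 → 2 → 3

Answer: 3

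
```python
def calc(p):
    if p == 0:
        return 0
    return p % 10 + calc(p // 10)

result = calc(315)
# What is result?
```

Sum of digits of 315: 5 + 1 + 3 = 9

Answer: 9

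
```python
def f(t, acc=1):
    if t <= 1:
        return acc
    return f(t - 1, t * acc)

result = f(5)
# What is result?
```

Accumulator trace (n, acc): (5, 1) -> (4, 5) -> (3, 20) -> (2, 60) -> (1, 120) -> return 120

Answer: 120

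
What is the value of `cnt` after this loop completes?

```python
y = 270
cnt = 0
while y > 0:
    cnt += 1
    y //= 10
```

Count digits by repeated division by 10
`cnt` takes the values: 0 → 1 → 2 → 3

Answer: 3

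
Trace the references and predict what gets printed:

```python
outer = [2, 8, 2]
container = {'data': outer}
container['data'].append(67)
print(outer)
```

Key concept: dict holds reference to list.
Step by step:
`outer = [2, 8, 2]` → outer = [2, 8, 2]
`container = {'data': outer}` → container = {'data': [2, 8, 2]}
`container['data'].append(67)` → outer = [2, 8, 2, 67]; container = {'data': [2, 8, 2, 67]}
`print(outer)` → prints [2, 8, 2, 67]

Answer: [2, 8, 2, 67]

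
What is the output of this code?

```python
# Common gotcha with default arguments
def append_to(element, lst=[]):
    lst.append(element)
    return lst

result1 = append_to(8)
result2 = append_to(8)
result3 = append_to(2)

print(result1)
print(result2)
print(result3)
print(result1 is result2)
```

Key concept: mutable default argument gotcha.
Step by step:
`result1 = append_to(8)` → result1 = [8]
`result2 = append_to(8)` → result1 = [8, 8] (same object as result2); result2 = [8, 8] (same object as result1)
`result3 = append_to(2)` → result1 = [8, 8, 2] (same object as result2, result3); result2 = [8, 8, 2] (same object as result1, result3); result3 = [8, 8, 2] (same object as result1, result2)
`print(result1)` → prints [8, 8, 2]
`print(result2)` → prints [8, 8, 2]
`print(result3)` → prints [8, 8, 2]
`print(result1 is result2)` → prints True

Answer:
[8, 8, 2]
[8, 8, 2]
[8, 8, 2]
True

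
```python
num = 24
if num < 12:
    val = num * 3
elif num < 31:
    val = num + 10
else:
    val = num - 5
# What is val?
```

Trace:
`num = 24` → num = 24
`if num < 12: ...` → num < 12 is False, num < 31 is True → val = 34
So val = 34

Answer: 34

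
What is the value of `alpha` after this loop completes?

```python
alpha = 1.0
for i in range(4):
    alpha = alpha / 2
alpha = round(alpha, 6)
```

Halving LR 4 times: 1 / 2^4
`alpha` takes the values: 1.0 → 0.5 → 0.25 → 0.125 → 0.0625

Answer: 0.0625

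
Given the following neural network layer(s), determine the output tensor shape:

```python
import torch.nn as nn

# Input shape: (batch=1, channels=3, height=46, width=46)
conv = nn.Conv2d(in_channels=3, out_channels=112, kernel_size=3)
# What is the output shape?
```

Input: (1, 3, 46, 46) -> Output: (1, 112, 44, 44)

Answer: (1, 112, 44, 44)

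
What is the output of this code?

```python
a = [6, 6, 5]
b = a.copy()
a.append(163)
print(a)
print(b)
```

Key concept: list.copy() creates independent copy.
Step by step:
`a = [6, 6, 5]` → a = [6, 6, 5]
`b = a.copy()` → b = [6, 6, 5]
`a.append(163)` → a = [6, 6, 5, 163]
`print(a)` → prints [6, 6, 5, 163]
`print(b)` → prints [6, 6, 5]

Answer:
[6, 6, 5, 163]
[6, 6, 5]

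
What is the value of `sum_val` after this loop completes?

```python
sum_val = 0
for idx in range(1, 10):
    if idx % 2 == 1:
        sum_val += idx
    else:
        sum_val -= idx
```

Add odd, subtract even
`sum_val` takes the values: 0 → 1 → -1 → 2 → -2 → 3 → -3 → 4 → -4 → 5

Answer: 5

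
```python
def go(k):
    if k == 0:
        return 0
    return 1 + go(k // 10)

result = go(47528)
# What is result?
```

Count of digits of 47528: 5

Answer: 5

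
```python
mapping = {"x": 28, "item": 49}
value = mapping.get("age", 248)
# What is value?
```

Trace:
`mapping = {"x": 28, "item": 49}` → mapping = {'x': 28, 'item': 49}
`value = mapping.get("age", 248)` → value = 248
So value = 248

Answer: 248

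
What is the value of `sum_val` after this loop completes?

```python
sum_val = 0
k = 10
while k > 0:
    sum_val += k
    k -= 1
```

Sum 10 down to 1
`sum_val` takes the values: 0 → 10 → 19 → 27 → 34 → 40 → 45 → 49 → 52 → 54 → 55

Answer: 55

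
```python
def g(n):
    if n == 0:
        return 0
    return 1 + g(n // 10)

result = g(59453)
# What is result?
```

Count of digits of 59453: 5

Answer: 5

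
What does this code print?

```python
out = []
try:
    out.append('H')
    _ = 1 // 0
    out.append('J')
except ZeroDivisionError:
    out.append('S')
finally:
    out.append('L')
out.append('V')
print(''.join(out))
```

Execution trace: 'H' (try body) → 'S' (except ZeroDivisionError) → 'L' (finally) → 'V' (after the try/except). Output: HSLV

Answer: HSLV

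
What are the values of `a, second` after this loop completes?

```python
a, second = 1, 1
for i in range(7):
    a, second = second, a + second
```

Fibonacci: after 7 iterations
`a, second` takes the values: (1, 1) → (1, 2) → (2, 3) → (3, 5) → (5, 8) → (8, 13) → (13, 21) → (21, 34)

Answer: 21, 34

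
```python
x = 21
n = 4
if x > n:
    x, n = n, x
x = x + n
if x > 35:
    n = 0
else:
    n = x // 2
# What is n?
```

Trace:
`x = 21` → x = 21
`n = 4` → n = 4
`if x > n: ...` → x > n is True → x = 4; n = 21
`x = x + n` → x = 25
`if x > 35: ...` → x > 35 is False, take else branch → n = 12
So n = 12

Answer: 12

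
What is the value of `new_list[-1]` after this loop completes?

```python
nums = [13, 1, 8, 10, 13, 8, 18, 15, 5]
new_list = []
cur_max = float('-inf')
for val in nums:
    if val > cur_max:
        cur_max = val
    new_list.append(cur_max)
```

Running max ends at 18
`new_list` takes the values: [] → [13] → [13, 13] → [13, 13, 13] → [13, 13, 13, 13] → [13, 13, 13, 13, 13] → [13, 13, 13, 13, 13, 13] → [13, 13, 13, 13, 13, 13, 18] → [13, 13, 13, 13, 13, 13, 18, 18] → [13, 13, 13, 13, 13, 13, 18, 18, 18]
So `new_list[-1]` = 18

Answer: 18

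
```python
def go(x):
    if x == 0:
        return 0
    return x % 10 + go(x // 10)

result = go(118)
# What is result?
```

Sum of digits of 118: 8 + 1 + 1 = 10

Answer: 10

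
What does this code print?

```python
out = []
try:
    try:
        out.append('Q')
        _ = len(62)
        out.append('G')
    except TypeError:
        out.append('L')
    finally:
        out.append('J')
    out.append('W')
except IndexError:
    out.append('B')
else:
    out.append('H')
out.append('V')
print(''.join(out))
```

Execution trace: 'Q' (inner try body) → 'L' (inner except TypeError) → 'J' (inner finally) → 'W' (try body, no exception) → 'H' (else) → 'V' (after the try/except). Output: QLJWHV

Answer: QLJWHV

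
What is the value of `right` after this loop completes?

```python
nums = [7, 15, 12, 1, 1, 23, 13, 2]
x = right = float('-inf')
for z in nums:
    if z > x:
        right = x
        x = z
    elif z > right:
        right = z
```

Second largest (with repeats) in [7, 15, 12, 1, 1, 23, 13, 2]
`right` takes the values: -inf → 7 → 12 → 15

Answer: 15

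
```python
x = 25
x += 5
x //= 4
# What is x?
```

Trace:
`x = 25` → x = 25
`x += 5` → x = 30
`x //= 4` → x = 7
So x = 7

Answer: 7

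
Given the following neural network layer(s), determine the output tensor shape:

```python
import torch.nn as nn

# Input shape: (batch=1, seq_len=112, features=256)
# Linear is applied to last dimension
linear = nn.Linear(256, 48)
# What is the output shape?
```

Input: (1, 112, 256) -> Output: (1, 112, 48)

Answer: (1, 112, 48)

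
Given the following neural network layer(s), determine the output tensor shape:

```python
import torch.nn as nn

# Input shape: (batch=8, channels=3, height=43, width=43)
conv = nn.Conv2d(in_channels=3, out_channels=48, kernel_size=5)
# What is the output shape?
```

Input: (8, 3, 43, 43) -> Output: (8, 48, 39, 39)

Answer: (8, 48, 39, 39)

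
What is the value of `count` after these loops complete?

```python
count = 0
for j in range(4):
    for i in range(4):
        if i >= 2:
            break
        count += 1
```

Inner breaks at 2, outer runs 4 times
`count` takes the values: 0 → 1 → 2 → 3 → 4 → 5 → 6 → 7 → 8

Answer: 8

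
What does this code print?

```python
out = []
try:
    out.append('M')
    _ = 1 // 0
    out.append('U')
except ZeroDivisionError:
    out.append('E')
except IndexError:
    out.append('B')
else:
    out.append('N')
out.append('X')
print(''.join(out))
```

Execution trace: 'M' (try body) → 'E' (except ZeroDivisionError) → 'X' (after the try/except). Output: MEX

Answer: MEX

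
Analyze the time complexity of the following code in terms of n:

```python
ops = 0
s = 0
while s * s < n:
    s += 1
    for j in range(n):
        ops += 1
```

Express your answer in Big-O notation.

Each loop level contributes: √n × n. Multiplying the contributions gives O(n√n).

Answer: O(n√n)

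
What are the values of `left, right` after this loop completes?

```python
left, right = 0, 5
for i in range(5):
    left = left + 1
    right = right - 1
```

left goes 0→5, right goes 5→0
`left, right` takes the values: (0, 5) → (1, 5) → (1, 4) → (2, 4) → (2, 3) → (3, 3) → (3, 2) → (4, 2) → (4, 1) → (5, 1) → (5, 0)

Answer: 5, 0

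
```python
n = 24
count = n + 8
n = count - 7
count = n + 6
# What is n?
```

Trace:
`n = 24` → n = 24
`count = n + 8` → count = 32
`n = count - 7` → n = 25
`count = n + 6` → count = 31
So n = 25

Answer: 25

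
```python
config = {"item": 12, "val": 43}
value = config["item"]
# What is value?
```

Trace:
`config = {"item": 12, "val": 43}` → config = {'item': 12, 'val': 43}
`value = config["item"]` → value = 12
So value = 12

Answer: 12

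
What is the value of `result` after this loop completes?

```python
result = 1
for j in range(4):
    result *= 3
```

3^4 = 81
`result` takes the values: 1 → 3 → 9 → 27 → 81

Answer: 81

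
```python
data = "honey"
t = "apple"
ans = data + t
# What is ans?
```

Trace:
`data = "honey"` → data = 'honey'
`t = "apple"` → t = 'apple'
`ans = data + t` → ans = 'honeyapple'
So ans = 'honeyapple'

Answer: 'honeyapple'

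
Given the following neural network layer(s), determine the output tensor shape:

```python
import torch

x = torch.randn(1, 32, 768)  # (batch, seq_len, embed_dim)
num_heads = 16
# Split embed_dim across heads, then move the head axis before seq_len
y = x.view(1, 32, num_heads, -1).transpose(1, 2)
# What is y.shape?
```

Input: (1, 32, 768) -> head_dim = 768 // 16 = 48; after view: (1, 32, 16, 48) -> after transpose(1, 2): (1, 16, 32, 48) -> Output: (1, 16, 32, 48)

Answer: (1, 16, 32, 48)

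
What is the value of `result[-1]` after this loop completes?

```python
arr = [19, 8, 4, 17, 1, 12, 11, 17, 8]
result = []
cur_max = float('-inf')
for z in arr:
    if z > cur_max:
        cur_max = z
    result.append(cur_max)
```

Running max ends at 19
`result` takes the values: [] → [19] → [19, 19] → [19, 19, 19] → [19, 19, 19, 19] → [19, 19, 19, 19, 19] → [19, 19, 19, 19, 19, 19] → [19, 19, 19, 19, 19, 19, 19] → [19, 19, 19, 19, 19, 19, 19, 19] → [19, 19, 19, 19, 19, 19, 19, 19, 19]
So `result[-1]` = 19

Answer: 19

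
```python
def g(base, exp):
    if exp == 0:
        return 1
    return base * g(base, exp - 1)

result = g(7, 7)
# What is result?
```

g(7, 7) = 7 * 7 * 7 * 7 * 7 * 7 * 7 = 823543

Answer: 823543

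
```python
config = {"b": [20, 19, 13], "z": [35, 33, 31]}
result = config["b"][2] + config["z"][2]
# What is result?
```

Trace:
`config = {"b": [20, 19, 13], "z": [35, 33, 31]}` → config = {'b': [20, 19, 13], 'z': [35, 33, 31]}
`result = config["b"][2] + config["z"][2]` → result = 44
So result = 44

Answer: 44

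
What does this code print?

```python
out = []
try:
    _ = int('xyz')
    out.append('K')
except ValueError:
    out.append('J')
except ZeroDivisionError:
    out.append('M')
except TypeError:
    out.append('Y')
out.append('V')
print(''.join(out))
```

Execution trace: 'J' (except ValueError) → 'V' (after the try/except). Output: JV

Answer: JV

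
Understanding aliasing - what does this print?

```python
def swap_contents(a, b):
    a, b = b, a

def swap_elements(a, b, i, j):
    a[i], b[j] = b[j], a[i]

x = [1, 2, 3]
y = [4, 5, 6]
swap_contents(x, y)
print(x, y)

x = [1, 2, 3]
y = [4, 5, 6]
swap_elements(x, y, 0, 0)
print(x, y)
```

Key concept: parameter rebinding vs mutation.
Step by step:
`x = [1, 2, 3]` → x = [1, 2, 3]
`y = [4, 5, 6]` → y = [4, 5, 6]
`swap_contents(x, y)` → no visible change to tracked variables
`print(x, y)` → prints [1, 2, 3] [4, 5, 6]
`x = [1, 2, 3]` → x = [1, 2, 3]
`y = [4, 5, 6]` → y = [4, 5, 6]
`swap_elements(x, y, 0, 0)` → x = [4, 2, 3]; y = [1, 5, 6]
`print(x, y)` → prints [4, 2, 3] [1, 5, 6]

Answer:
[1, 2, 3] [4, 5, 6]
[4, 2, 3] [1, 5, 6]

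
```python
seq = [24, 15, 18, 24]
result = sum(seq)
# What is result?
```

Trace:
`seq = [24, 15, 18, 24]` → seq = [24, 15, 18, 24]
`result = sum(seq)` → result = 81
So result = 81

Answer: 81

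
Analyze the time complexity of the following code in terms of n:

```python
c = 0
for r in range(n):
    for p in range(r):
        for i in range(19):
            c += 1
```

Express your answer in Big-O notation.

Each loop level contributes: n × n × 1. Multiplying the contributions gives O(n^2).

Answer: O(n^2)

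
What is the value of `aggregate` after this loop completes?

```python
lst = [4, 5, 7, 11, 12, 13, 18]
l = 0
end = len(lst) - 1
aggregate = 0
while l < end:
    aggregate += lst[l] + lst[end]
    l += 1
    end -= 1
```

Sum of pairs from ends
`aggregate` takes the values: 0 → 22 → 40 → 59

Answer: 59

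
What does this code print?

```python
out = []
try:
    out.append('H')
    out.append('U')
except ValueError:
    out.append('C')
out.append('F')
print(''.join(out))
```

Execution trace: 'H' (try body) → 'U' (try body, no exception) → 'F' (after the try/except). Output: HUF

Answer: HUF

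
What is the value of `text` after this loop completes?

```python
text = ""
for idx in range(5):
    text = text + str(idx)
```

Concatenate digits 0 to 4
`text` takes the values: "" → "0" → "01" → "012" → "0123" → "01234"

Answer: "01234"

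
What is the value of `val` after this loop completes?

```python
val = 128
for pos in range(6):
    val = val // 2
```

Halve 6 times: 128 // 2^6 = 2
`val` takes the values: 128 → 64 → 32 → 16 → 8 → 4 → 2

Answer: 2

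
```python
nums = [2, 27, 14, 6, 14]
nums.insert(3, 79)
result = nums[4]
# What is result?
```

Trace:
`nums = [2, 27, 14, 6, 14]` → nums = [2, 27, 14, 6, 14]
`nums.insert(3, 79)` → nums = [2, 27, 14, 79, 6, 14]
`result = nums[4]` → result = 6
So result = 6

Answer: 6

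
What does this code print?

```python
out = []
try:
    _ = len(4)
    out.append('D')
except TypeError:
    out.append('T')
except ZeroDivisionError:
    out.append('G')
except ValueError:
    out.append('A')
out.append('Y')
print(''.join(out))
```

Execution trace: 'T' (except TypeError) → 'Y' (after the try/except). Output: TY

Answer: TY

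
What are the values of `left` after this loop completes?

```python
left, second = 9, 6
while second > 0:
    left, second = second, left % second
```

GCD of 9 and 6
`left` takes the values: 9 → 6 → 3

Answer: 3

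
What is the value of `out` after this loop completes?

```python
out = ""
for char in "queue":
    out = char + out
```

Reverse 'queue'
`out` takes the values: "" → "q" → "uq" → "euq" → "ueuq" → "eueuq"

Answer: "eueuq"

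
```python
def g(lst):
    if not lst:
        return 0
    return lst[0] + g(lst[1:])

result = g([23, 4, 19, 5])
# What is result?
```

23 + 4 + 19 + 5 + 0 = 51

Answer: 51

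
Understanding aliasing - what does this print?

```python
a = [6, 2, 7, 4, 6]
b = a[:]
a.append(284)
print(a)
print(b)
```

Key concept: slice [:] creates copy.
Step by step:
`a = [6, 2, 7, 4, 6]` → a = [6, 2, 7, 4, 6]
`b = a[:]` → b = [6, 2, 7, 4, 6]
`a.append(284)` → a = [6, 2, 7, 4, 6, 284]
`print(a)` → prints [6, 2, 7, 4, 6, 284]
`print(b)` → prints [6, 2, 7, 4, 6]

Answer:
[6, 2, 7, 4, 6, 284]
[6, 2, 7, 4, 6]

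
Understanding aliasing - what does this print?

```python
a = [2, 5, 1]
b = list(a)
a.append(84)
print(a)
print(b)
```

Key concept: list() constructor creates copy.
Step by step:
`a = [2, 5, 1]` → a = [2, 5, 1]
`b = list(a)` → b = [2, 5, 1]
`a.append(84)` → a = [2, 5, 1, 84]
`print(a)` → prints [2, 5, 1, 84]
`print(b)` → prints [2, 5, 1]

Answer:
[2, 5, 1, 84]
[2, 5, 1]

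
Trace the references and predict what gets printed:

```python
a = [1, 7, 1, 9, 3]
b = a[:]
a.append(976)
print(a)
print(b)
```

Key concept: slice [:] creates copy.
Step by step:
`a = [1, 7, 1, 9, 3]` → a = [1, 7, 1, 9, 3]
`b = a[:]` → b = [1, 7, 1, 9, 3]
`a.append(976)` → a = [1, 7, 1, 9, 3, 976]
`print(a)` → prints [1, 7, 1, 9, 3, 976]
`print(b)` → prints [1, 7, 1, 9, 3]

Answer:
[1, 7, 1, 9, 3, 976]
[1, 7, 1, 9, 3]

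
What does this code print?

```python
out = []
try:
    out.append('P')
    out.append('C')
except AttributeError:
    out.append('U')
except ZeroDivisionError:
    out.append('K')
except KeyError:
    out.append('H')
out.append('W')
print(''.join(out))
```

Execution trace: 'P' (try body) → 'C' (try body, no exception) → 'W' (after the try/except). Output: PCW

Answer: PCW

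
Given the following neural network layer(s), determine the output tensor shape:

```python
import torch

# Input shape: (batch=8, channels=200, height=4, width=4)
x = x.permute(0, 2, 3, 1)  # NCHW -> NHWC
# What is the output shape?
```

Input: (8, 200, 4, 4) -> Output: (8, 4, 4, 200)

Answer: (8, 4, 4, 200)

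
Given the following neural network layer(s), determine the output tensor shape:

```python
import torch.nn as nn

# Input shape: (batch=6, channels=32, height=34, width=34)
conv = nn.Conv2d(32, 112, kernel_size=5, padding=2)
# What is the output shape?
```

Input: (6, 32, 34, 34) -> Output: (6, 112, 34, 34)

Answer: (6, 112, 34, 34)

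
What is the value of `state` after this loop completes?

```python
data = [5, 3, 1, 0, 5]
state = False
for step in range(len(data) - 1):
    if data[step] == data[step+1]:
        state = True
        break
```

Check consecutive duplicates in [5, 3, 1, 0, 5]
`state` takes the values: False

Answer: False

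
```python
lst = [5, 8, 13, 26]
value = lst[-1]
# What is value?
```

Trace:
`lst = [5, 8, 13, 26]` → lst = [5, 8, 13, 26]
`value = lst[-1]` → value = 26
So value = 26

Answer: 26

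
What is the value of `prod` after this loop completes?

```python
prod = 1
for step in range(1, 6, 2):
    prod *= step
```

Product of 1, 3, 5, ... up to 5
`prod` takes the values: 1 → 3 → 15

Answer: 15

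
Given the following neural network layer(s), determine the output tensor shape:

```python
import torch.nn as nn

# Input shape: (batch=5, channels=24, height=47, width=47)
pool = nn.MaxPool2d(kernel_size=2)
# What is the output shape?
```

Input: (5, 24, 47, 47) -> Output: (5, 24, 23, 23)

Answer: (5, 24, 23, 23)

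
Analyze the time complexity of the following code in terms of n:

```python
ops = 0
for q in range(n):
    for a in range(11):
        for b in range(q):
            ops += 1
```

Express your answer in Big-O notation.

Each loop level contributes: n × 1 × n. Multiplying the contributions gives O(n^2).

Answer: O(n^2)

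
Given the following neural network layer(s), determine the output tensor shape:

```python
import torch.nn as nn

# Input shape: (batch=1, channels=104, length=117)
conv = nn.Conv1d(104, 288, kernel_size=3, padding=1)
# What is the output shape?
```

Input: (1, 104, 117) -> Output: (1, 288, 117)

Answer: (1, 288, 117)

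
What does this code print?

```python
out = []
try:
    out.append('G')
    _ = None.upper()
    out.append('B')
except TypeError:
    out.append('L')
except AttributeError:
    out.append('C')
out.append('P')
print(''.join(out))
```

Execution trace: 'G' (try body) → 'C' (except AttributeError) → 'P' (after the try/except). Output: GCP

Answer: GCP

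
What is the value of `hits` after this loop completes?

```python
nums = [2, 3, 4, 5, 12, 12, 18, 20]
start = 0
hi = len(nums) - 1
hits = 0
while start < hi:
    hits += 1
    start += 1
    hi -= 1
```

Iterations until pointers meet (list length 8)
`hits` takes the values: 0 → 1 → 2 → 3 → 4

Answer: 4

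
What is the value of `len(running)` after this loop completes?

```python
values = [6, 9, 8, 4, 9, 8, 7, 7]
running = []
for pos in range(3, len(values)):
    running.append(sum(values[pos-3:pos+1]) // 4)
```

Number of 4-element averages
`running` takes the values: [] → [6] → [6, 7] → [6, 7, 7] → [6, 7, 7, 7] → [6, 7, 7, 7, 7]
So `len(running)` = 5

Answer: 5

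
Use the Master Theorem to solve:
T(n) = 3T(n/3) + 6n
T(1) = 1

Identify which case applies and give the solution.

a=3, b=3, f(n)=6n. log_3(3) = 1. Since c=1 = 1, Case 2 applies: T(n) = Θ(n^log_b(a) · log n) = O(n log n).

Answer: O(n log n) - Case 2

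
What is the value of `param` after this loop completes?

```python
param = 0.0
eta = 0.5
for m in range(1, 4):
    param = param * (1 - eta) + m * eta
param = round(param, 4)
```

Moving average with lr=0.5
`param` takes the values: 0.0 → 0.5 → 1.25 → 2.125

Answer: 2.125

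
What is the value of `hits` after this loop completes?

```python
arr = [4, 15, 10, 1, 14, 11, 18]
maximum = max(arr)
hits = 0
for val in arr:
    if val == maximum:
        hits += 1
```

Count of max value 18 in [4, 15, 10, 1, 14, 11, 18]
`hits` takes the values: 0 → 1

Answer: 1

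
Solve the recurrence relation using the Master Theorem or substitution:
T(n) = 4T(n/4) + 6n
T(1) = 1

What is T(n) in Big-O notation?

By Master Theorem: a=4, b=4, f(n)=6n. Since log_4(4) = 1 and f(n) = Θ(n^1), Case 2 applies. T(n) = O(n log n).

Answer: O(n log n)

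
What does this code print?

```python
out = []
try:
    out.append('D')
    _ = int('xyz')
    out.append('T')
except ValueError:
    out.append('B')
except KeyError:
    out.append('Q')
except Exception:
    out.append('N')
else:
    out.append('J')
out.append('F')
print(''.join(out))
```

Execution trace: 'D' (try body) → 'B' (except ValueError) → 'F' (after the try/except). Output: DBF

Answer: DBF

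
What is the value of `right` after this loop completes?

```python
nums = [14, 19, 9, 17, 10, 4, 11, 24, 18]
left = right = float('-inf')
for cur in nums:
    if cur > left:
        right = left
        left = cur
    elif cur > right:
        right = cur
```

Second largest (with repeats) in [14, 19, 9, 17, 10, 4, 11, 24, 18]
`right` takes the values: -inf → 14 → 17 → 19

Answer: 19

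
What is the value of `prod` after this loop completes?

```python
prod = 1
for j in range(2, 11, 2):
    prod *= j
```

Product of even numbers 2 to 10
`prod` takes the values: 1 → 2 → 8 → 48 → 384 → 3840

Answer: 3840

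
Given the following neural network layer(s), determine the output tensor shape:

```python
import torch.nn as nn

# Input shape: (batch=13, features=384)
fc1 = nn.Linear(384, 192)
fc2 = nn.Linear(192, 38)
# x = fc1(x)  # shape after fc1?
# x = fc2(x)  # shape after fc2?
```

Input: (13, 384) -> after fc1: (13, 192) -> Output: (13, 38)

Answer: (13, 38)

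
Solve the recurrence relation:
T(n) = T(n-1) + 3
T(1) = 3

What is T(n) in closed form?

Unrolling: T(n) = T(1) + 3·(n-1) = 3 + 3(n-1) = 3n.

Answer: T(n) = 3n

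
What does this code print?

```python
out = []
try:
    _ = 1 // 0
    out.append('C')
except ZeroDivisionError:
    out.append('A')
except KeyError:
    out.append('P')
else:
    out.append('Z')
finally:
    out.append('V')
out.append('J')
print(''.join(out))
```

Execution trace: 'A' (except ZeroDivisionError) → 'V' (finally) → 'J' (after the try/except). Output: AVJ

Answer: AVJ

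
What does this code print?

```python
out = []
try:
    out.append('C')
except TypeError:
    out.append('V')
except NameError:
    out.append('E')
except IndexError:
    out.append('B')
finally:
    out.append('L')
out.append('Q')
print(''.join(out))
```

Execution trace: 'C' (try body, no exception) → 'L' (finally) → 'Q' (after the try/except). Output: CLQ

Answer: CLQ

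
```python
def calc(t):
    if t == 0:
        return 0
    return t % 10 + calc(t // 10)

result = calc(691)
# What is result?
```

Sum of digits of 691: 1 + 9 + 6 = 16

Answer: 16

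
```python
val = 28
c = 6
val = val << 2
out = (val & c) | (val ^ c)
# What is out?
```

Trace:
`val = 28` → val = 28
`c = 6` → c = 6
`val = val << 2` → val = 112
`out = (val & c) | (val ^ c)` → out = 118
So out = 118

Answer: 118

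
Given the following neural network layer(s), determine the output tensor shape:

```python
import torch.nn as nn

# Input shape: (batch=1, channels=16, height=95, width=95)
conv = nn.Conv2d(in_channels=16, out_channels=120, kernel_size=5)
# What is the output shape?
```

Input: (1, 16, 95, 95) -> Output: (1, 120, 91, 91)

Answer: (1, 120, 91, 91)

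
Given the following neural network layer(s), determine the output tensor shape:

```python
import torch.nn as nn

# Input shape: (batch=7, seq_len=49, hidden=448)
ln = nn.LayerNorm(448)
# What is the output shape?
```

Input: (7, 49, 448) -> Output: (7, 49, 448)

Answer: (7, 49, 448)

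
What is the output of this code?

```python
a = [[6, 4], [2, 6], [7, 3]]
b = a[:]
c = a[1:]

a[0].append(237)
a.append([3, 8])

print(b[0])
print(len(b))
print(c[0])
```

Key concept: slice with nested mutation.
Step by step:
`a = [[6, 4], [2, 6], [7, 3]]` → a = [[6, 4], [2, 6], [7, 3]]
`b = a[:]` → b = [[6, 4], [2, 6], [7, 3]]
`c = a[1:]` → c = [[2, 6], [7, 3]]
`a[0].append(237)` → a = [[6, 4, 237], [2, 6], [7, 3]]; b = [[6, 4, 237], [2, 6], [7, 3]]
`a.append([3, 8])` → a = [[6, 4, 237], [2, 6], [7, 3], [3, 8]]
`print(b[0])` → prints [6, 4, 237]
`print(len(b))` → prints 3
`print(c[0])` → prints [2, 6]

Answer:
[6, 4, 237]
3
[2, 6]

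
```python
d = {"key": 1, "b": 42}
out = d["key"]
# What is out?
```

Trace:
`d = {"key": 1, "b": 42}` → d = {'key': 1, 'b': 42}
`out = d["key"]` → out = 1
So out = 1

Answer: 1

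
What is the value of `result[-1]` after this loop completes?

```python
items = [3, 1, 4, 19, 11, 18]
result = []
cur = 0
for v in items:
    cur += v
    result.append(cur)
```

Cumulative sum ends at 56
`result` takes the values: [] → [3] → [3, 4] → [3, 4, 8] → [3, 4, 8, 27] → [3, 4, 8, 27, 38] → [3, 4, 8, 27, 38, 56]
So `result[-1]` = 56

Answer: 56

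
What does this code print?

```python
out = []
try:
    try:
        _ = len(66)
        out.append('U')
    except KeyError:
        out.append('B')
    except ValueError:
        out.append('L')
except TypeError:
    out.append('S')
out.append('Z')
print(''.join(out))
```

Execution trace: 'S' (outer except TypeError) → 'Z' (after the try/except). Output: SZ

Answer: SZ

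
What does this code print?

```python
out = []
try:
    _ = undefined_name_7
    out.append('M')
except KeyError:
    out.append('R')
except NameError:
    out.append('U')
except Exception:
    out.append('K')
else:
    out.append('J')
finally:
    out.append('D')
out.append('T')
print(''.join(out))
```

Execution trace: 'U' (except NameError) → 'D' (finally) → 'T' (after the try/except). Output: UDT

Answer: UDT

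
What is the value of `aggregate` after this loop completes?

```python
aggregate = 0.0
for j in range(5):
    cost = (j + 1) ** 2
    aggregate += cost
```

Sum of squared losses 1² + 2² + ... + 5²
`aggregate` takes the values: 0.0 → 1.0 → 5.0 → 14.0 → 30.0 → 55.0

Answer: 55.0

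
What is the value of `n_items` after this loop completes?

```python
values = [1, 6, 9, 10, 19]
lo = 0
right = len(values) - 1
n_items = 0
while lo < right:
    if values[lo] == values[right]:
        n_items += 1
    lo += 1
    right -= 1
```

Count matching pairs from ends
`n_items` takes the values: 0

Answer: 0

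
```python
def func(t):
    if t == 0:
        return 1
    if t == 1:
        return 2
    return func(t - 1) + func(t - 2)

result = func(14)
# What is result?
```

Build up from base cases: func(0)=1, func(1)=2, func(2)=3, func(3)=5, func(4)=8, func(5)=13, func(6)=21, ..., func(14)=987

Answer: 987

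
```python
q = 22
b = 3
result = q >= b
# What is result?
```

Trace:
`q = 22` → q = 22
`b = 3` → b = 3
`result = q >= b` → result = True
So result = True

Answer: True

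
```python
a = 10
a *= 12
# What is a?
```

Trace:
`a = 10` → a = 10
`a *= 12` → a = 120
So a = 120

Answer: 120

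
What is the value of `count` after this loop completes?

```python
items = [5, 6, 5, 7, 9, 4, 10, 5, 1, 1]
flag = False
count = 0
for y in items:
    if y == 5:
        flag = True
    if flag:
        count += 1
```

Count elements after first 5 in [5, 6, 5, 7, 9, 4, 10, 5, 1, 1]
`count` takes the values: 0 → 1 → 2 → 3 → 4 → 5 → 6 → 7 → 8 → 9 → 10

Answer: 10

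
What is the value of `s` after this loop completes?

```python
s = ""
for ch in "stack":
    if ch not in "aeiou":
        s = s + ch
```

Remove vowels from 'stack'
`s` takes the values: "" → "s" → "st" → "stc" → "stck"

Answer: "stck"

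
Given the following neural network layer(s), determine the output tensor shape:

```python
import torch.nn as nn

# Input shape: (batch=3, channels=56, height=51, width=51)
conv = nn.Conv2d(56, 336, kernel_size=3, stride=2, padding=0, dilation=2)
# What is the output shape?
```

Input: (3, 56, 51, 51) -> Output: (3, 336, 24, 24)

Answer: (3, 336, 24, 24)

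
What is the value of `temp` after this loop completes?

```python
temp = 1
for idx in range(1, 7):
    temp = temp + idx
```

Start at 1, add 1 through 6
`temp` takes the values: 1 → 2 → 4 → 7 → 11 → 16 → 22

Answer: 22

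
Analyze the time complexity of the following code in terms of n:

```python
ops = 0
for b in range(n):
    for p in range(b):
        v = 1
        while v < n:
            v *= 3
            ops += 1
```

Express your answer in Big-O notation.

Each loop level contributes: n × n × log n. Multiplying the contributions gives O(n^2 log n).

Answer: O(n^2 log n)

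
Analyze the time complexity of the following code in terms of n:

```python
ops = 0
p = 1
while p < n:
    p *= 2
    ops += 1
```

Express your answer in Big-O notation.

Each loop level contributes: log n. Multiplying the contributions gives O(log n).

Answer: O(log n)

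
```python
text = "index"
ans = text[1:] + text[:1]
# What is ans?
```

Trace:
`text = "index"` → text = 'index'
`ans = text[1:] + text[:1]` → ans = 'ndexi'
So ans = 'ndexi'

Answer: 'ndexi'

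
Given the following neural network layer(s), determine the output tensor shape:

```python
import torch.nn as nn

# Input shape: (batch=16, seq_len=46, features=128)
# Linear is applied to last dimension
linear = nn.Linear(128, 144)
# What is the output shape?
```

Input: (16, 46, 128) -> Output: (16, 46, 144)

Answer: (16, 46, 144)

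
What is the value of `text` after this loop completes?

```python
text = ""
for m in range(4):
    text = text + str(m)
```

Concatenate digits 0 to 3
`text` takes the values: "" → "0" → "01" → "012" → "0123"

Answer: "0123"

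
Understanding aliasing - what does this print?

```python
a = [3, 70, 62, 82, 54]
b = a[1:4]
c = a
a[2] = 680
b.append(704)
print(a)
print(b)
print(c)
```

Key concept: slice vs alias.
Step by step:
`a = [3, 70, 62, 82, 54]` → a = [3, 70, 62, 82, 54]
`b = a[1:4]` → b = [70, 62, 82]
`c = a` → c = [3, 70, 62, 82, 54] (same object as a)
`a[2] = 680` → a = [3, 70, 680, 82, 54] (same object as c); c = [3, 70, 680, 82, 54] (same object as a)
`b.append(704)` → b = [70, 62, 82, 704]
`print(a)` → prints [3, 70, 680, 82, 54]
`print(b)` → prints [70, 62, 82, 704]
`print(c)` → prints [3, 70, 680, 82, 54]

Answer:
[3, 70, 680, 82, 54]
[70, 62, 82, 704]
[3, 70, 680, 82, 54]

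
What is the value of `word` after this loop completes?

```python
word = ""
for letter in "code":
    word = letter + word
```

Reverse 'code'
`word` takes the values: "" → "c" → "oc" → "doc" → "edoc"

Answer: "edoc"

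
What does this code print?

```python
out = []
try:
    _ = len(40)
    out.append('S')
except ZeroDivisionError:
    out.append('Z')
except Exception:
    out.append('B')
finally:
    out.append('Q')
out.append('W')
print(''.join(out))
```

Execution trace: 'B' (except Exception) → 'Q' (finally) → 'W' (after the try/except). Output: BQW

Answer: BQW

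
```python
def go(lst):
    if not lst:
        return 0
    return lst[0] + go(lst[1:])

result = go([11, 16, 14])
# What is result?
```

11 + 16 + 14 + 0 = 41

Answer: 41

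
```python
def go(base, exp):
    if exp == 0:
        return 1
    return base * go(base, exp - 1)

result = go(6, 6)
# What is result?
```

go(6, 6) = 6 * 6 * 6 * 6 * 6 * 6 = 46656

Answer: 46656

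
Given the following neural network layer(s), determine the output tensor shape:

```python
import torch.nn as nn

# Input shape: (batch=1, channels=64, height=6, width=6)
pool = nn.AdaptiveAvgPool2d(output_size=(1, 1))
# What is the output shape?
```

Input: (1, 64, 6, 6) -> Output: (1, 64, 1, 1)

Answer: (1, 64, 1, 1)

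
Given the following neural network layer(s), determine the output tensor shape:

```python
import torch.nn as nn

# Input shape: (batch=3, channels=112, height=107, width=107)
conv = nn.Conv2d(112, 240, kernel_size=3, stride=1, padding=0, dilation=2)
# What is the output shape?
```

Input: (3, 112, 107, 107) -> Output: (3, 240, 103, 103)

Answer: (3, 240, 103, 103)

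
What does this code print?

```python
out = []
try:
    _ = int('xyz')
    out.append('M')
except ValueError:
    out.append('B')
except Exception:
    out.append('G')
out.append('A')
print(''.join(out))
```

Execution trace: 'B' (except ValueError) → 'A' (after the try/except). Output: BA

Answer: BA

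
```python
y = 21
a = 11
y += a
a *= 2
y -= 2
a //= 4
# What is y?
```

Trace:
`y = 21` → y = 21
`a = 11` → a = 11
`y += a` → y = 32
`a *= 2` → a = 22
`y -= 2` → y = 30
`a //= 4` → a = 5
So y = 30

Answer: 30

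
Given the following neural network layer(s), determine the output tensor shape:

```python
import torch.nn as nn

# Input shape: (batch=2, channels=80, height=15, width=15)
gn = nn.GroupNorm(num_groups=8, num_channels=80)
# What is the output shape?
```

Input: (2, 80, 15, 15) -> Output: (2, 80, 15, 15)

Answer: (2, 80, 15, 15)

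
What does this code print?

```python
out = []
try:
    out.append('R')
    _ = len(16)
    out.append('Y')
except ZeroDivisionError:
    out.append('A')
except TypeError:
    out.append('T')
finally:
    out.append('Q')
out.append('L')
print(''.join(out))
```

Execution trace: 'R' (try body) → 'T' (except TypeError) → 'Q' (finally) → 'L' (after the try/except). Output: RTQL

Answer: RTQL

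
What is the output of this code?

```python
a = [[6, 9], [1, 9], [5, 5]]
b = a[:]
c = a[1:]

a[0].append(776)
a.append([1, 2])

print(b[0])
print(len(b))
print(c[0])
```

Key concept: slice with nested mutation.
Step by step:
`a = [[6, 9], [1, 9], [5, 5]]` → a = [[6, 9], [1, 9], [5, 5]]
`b = a[:]` → b = [[6, 9], [1, 9], [5, 5]]
`c = a[1:]` → c = [[1, 9], [5, 5]]
`a[0].append(776)` → a = [[6, 9, 776], [1, 9], [5, 5]]; b = [[6, 9, 776], [1, 9], [5, 5]]
`a.append([1, 2])` → a = [[6, 9, 776], [1, 9], [5, 5], [1, 2]]
`print(b[0])` → prints [6, 9, 776]
`print(len(b))` → prints 3
`print(c[0])` → prints [1, 9]

Answer:
[6, 9, 776]
3
[1, 9]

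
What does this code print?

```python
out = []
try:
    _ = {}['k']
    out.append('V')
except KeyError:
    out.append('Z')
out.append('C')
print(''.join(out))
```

Execution trace: 'Z' (except KeyError) → 'C' (after the try/except). Output: ZC

Answer: ZC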